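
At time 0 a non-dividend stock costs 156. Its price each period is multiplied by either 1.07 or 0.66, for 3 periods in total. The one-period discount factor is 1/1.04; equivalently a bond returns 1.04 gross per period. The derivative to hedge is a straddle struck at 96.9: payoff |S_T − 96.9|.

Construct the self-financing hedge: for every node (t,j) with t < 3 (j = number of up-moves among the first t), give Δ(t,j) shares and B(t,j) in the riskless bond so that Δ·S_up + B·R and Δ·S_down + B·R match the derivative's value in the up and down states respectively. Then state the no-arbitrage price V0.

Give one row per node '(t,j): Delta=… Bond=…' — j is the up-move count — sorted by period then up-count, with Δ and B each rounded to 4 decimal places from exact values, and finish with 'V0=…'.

Since d<R<u, set p* = (R−d)/(u−d) = 0.9268; price each node as the discounted p*-expectation of its children.
Terminal payoffs: V(3,0)=52.0506, V(3,1)=24.1896, V(3,2)=20.9789, V(3,3)=94.2067
  t=2,j=0: stock 67.9536 → up 72.7104 (V=24.1896), down 44.8494 (V=52.0506). Price 25.2195; hedge Δ=-1.0000, bond B=93.1731.
  t=2,j=1: stock 110.1672 → up 117.8789 (V=20.9789), down 72.7104 (V=24.1896). Price 20.3979; hedge Δ=-0.0711, bond B=28.2290.
  t=2,j=2: stock 178.6044 → up 191.1067 (V=94.2067), down 117.8789 (V=20.9789). Price 85.4313; hedge Δ=1.0000, bond B=-93.1731.
  t=1,j=0: stock 102.9600 → up 110.1672 (V=20.3979), down 67.9536 (V=25.2195). Price 19.9526; hedge Δ=-0.1142, bond B=31.7125.
  t=1,j=1: stock 166.9200 → up 178.6044 (V=85.4313), down 110.1672 (V=20.3979). Price 77.5700; hedge Δ=0.9503, bond B=-81.0481.
  t=0,j=0: stock 156.0000 → up 166.9200 (V=77.5700), down 102.9600 (V=19.9526). Price 70.5328; hedge Δ=0.9008, bond B=-69.9974.
Each (Δ,B) replicates both successor values, so the strategy is self-financing and V0 is arbitrage-free.

(0,0): Delta=0.9008 Bond=-69.9974
(1,0): Delta=-0.1142 Bond=31.7125
(1,1): Delta=0.9503 Bond=-81.0481
(2,0): Delta=-1.0000 Bond=93.1731
(2,1): Delta=-0.0711 Bond=28.2290
(2,2): Delta=1.0000 Bond=-93.1731
V0=70.5328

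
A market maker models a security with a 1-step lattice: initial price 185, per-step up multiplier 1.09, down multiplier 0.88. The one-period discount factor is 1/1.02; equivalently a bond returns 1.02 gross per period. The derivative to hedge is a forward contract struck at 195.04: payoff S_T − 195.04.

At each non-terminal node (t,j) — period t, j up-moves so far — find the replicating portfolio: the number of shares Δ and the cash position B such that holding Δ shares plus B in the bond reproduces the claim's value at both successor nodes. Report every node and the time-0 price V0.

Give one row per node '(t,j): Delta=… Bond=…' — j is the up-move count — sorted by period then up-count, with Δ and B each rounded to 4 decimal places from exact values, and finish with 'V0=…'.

(0,0): Delta=1.0000 Bond=-191.2157
V0=-6.2157

No-arbitrage ⇒ martingale measure with p* = (R−d)/(u−d) = 0.6667.
Terminal payoffs: V(1,0)=-32.2400, V(1,1)=6.6100
Node (0,0) S=185.0000: V=(p*·6.6100+(1−p*)·-32.2400)/1.02=-6.2157; Δ=(6.6100−-32.2400)/(201.6500−162.8000)=1.0000; B=V−Δ·S=-191.2157
Self-financing check: at every node Δ·S+B equals the discounted successor values.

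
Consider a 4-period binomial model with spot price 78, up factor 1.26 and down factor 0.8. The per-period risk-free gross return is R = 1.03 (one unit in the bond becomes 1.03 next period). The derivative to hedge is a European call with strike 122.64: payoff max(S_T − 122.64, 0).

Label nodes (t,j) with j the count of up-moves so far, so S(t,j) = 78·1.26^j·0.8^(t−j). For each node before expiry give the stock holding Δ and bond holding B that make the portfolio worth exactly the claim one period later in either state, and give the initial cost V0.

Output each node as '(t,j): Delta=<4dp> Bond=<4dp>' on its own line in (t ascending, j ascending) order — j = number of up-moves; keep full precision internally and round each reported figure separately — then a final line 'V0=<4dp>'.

(0,0): Delta=0.2497 Bond=-14.8857
(1,0): Delta=0.0179 Bond=-0.8688
(1,1): Delta=0.3969 Bond=-29.7958
(2,0): Delta=0.0000 Bond=0.0000
(2,1): Delta=0.0293 Bond=-1.7897
(2,2): Delta=0.6303 Bond=-59.5897
(3,0): Delta=0.0000 Bond=0.0000
(3,1): Delta=0.0000 Bond=0.0000
(3,2): Delta=0.0479 Bond=-3.6867
(3,3): Delta=1.0000 Bond=-119.0680
V0=4.5919

No-arbitrage ⇒ martingale measure with p* = (R−d)/(u−d) = 0.5000.
At expiry t=4: V(4,0)=0.0000, V(4,1)=0.0000, V(4,2)=0.0000, V(4,3)=2.1835, V(4,4)=73.9570
Node (3,0) S=39.9360: V=(p*·0.0000+(1−p*)·0.0000)/1.03=0.0000; Δ=(0.0000−0.0000)/(50.3194−31.9488)=0.0000; B=V−Δ·S=0.0000
Node (3,1) S=62.8992: V=(p*·0.0000+(1−p*)·0.0000)/1.03=0.0000; Δ=(0.0000−0.0000)/(79.2530−50.3194)=0.0000; B=V−Δ·S=0.0000
Node (3,2) S=99.0662: V=(p*·2.1835+(1−p*)·0.0000)/1.03=1.0599; Δ=(2.1835−0.0000)/(124.8235−79.2530)=0.0479; B=V−Δ·S=-3.6867
Node (3,3) S=156.0293: V=(p*·73.9570+(1−p*)·2.1835)/1.03=36.9614; Δ=(73.9570−2.1835)/(196.5970−124.8235)=1.0000; B=V−Δ·S=-119.0680
Node (2,0) S=49.9200: V=(p*·0.0000+(1−p*)·0.0000)/1.03=0.0000; Δ=(0.0000−0.0000)/(62.8992−39.9360)=0.0000; B=V−Δ·S=0.0000
Node (2,1) S=78.6240: V=(p*·1.0599+(1−p*)·0.0000)/1.03=0.5145; Δ=(1.0599−0.0000)/(99.0662−62.8992)=0.0293; B=V−Δ·S=-1.7897
Node (2,2) S=123.8328: V=(p*·36.9614+(1−p*)·1.0599)/1.03=18.4569; Δ=(36.9614−1.0599)/(156.0293−99.0662)=0.6303; B=V−Δ·S=-59.5897
Node (1,0) S=62.4000: V=(p*·0.5145+(1−p*)·0.0000)/1.03=0.2498; Δ=(0.5145−0.0000)/(78.6240−49.9200)=0.0179; B=V−Δ·S=-0.8688
Node (1,1) S=98.2800: V=(p*·18.4569+(1−p*)·0.5145)/1.03=9.2095; Δ=(18.4569−0.5145)/(123.8328−78.6240)=0.3969; B=V−Δ·S=-29.7958
Node (0,0) S=78.0000: V=(p*·9.2095+(1−p*)·0.2498)/1.03=4.5919; Δ=(9.2095−0.2498)/(98.2800−62.4000)=0.2497; B=V−Δ·S=-14.8857
Check: Δ(0,0)·S0 + B(0,0) = 4.5919 = V0.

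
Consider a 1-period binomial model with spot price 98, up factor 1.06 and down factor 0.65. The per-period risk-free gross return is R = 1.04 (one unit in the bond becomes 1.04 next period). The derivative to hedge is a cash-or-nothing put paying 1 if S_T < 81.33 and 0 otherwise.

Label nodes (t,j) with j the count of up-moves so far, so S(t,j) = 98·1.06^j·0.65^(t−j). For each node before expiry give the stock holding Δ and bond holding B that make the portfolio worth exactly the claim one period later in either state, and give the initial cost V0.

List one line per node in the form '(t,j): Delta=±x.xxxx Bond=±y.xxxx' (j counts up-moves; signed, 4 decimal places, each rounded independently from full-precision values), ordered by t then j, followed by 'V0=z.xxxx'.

Risk-neutral probability p* = (R−d)/(u−d) = (1.04−0.65)/(1.06−0.65) = 0.9512.
Payoff layer (t=1): V(1,0)=1.0000, V(1,1)=0.0000
(0,0): S=98.0000. Δ = (V_up−V_dn)/(S_up−S_dn) = (0.0000−1.0000)/(103.8800−63.7000) = -0.0249. V = [p*·0.0000 + (1−p*)·1.0000]/1.04 = 0.0469. B = V − Δ·S = 2.4859.
Check: Δ(0,0)·S0 + B(0,0) = 0.0469 = V0.

(0,0): Delta=-0.0249 Bond=2.4859
V0=0.0469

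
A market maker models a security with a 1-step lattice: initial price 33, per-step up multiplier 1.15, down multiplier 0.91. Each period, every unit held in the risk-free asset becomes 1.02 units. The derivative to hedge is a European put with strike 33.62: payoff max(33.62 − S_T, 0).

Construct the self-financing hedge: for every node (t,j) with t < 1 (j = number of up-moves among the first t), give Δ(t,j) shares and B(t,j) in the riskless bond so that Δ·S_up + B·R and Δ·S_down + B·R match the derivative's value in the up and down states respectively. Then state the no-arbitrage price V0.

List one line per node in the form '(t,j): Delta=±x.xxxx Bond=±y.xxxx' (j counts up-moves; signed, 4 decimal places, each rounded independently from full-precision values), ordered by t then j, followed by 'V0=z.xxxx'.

(0,0): Delta=-0.4533 Bond=16.8648
V0=1.9065

Risk-neutral probability p* = (R−d)/(u−d) = (1.02−0.91)/(1.15−0.91) = 0.4583.
Payoff layer (t=1): V(1,0)=3.5900, V(1,1)=0.0000
  t=0,j=0: stock 33.0000 → up 37.9500 (V=0.0000), down 30.0300 (V=3.5900). Price 1.9065; hedge Δ=-0.4533, bond B=16.8648.
Self-financing check: at every node Δ·S+B equals the discounted successor values.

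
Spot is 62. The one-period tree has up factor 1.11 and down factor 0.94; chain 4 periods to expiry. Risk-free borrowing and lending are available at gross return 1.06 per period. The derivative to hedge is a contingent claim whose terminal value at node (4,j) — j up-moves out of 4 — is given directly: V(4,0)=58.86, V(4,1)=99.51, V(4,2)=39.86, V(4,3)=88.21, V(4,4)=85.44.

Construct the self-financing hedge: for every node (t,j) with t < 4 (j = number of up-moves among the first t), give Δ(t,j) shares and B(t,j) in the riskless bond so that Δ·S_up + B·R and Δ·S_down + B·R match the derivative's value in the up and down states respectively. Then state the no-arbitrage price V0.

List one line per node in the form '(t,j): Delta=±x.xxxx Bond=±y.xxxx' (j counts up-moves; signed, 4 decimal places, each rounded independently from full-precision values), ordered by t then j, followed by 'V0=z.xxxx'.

(0,0): Delta=0.8277 Bond=8.5752
(1,0): Delta=0.2551 Bond=42.4598
(1,1): Delta=1.0297 Bond=-4.8144
(2,0): Delta=-3.0541 Bond=226.2957
(2,1): Delta=1.4227 Bond=-30.5294
(2,2): Delta=0.8910 Bond=5.4909
(3,0): Delta=4.6434 Bond=-156.5194
(3,1): Delta=-5.7702 Bond=405.0372
(3,2): Delta=3.9608 Bond=-214.6104
(3,3): Delta=-0.1922 Bond=97.6665
V0=59.8904

Since d<R<u, set p* = (R−d)/(u−d) = 0.7059; price each node as the discounted p*-expectation of its children.
Payoff layer (t=4): V(4,0)=58.8600, V(4,1)=99.5100, V(4,2)=39.8600, V(4,3)=88.2100, V(4,4)=85.4400
Node (3,0) S=51.4962: V=(p*·99.5100+(1−p*)·58.8600)/1.06=82.5982; Δ=(99.5100−58.8600)/(57.1608−48.4064)=4.6434; B=V−Δ·S=-156.5194
Node (3,1) S=60.8094: V=(p*·39.8600+(1−p*)·99.5100)/1.06=54.1548; Δ=(39.8600−99.5100)/(67.4984−57.1608)=-5.7702; B=V−Δ·S=405.0372
Node (3,2) S=71.8068: V=(p*·88.2100+(1−p*)·39.8600)/1.06=69.8013; Δ=(88.2100−39.8600)/(79.7055−67.4984)=3.9608; B=V−Δ·S=-214.6104
Node (3,3) S=84.7931: V=(p*·85.4400+(1−p*)·88.2100)/1.06=81.3724; Δ=(85.4400−88.2100)/(94.1204−79.7055)=-0.1922; B=V−Δ·S=97.6665
Node (2,0) S=54.7832: V=(p*·54.1548+(1−p*)·82.5982)/1.06=58.9816; Δ=(54.1548−82.5982)/(60.8094−51.4962)=-3.0541; B=V−Δ·S=226.2957
Node (2,1) S=64.6908: V=(p*·69.8013+(1−p*)·54.1548)/1.06=61.5089; Δ=(69.8013−54.1548)/(71.8068−60.8094)=1.4227; B=V−Δ·S=-30.5294
Node (2,2) S=76.3902: V=(p*·81.3724+(1−p*)·69.8013)/1.06=73.5558; Δ=(81.3724−69.8013)/(84.7931−71.8068)=0.8910; B=V−Δ·S=5.4909
Node (1,0) S=58.2800: V=(p*·61.5089+(1−p*)·58.9816)/1.06=57.3260; Δ=(61.5089−58.9816)/(64.6908−54.7832)=0.2551; B=V−Δ·S=42.4598
Node (1,1) S=68.8200: V=(p*·73.5558+(1−p*)·61.5089)/1.06=66.0496; Δ=(73.5558−61.5089)/(76.3902−64.6908)=1.0297; B=V−Δ·S=-4.8144
Node (0,0) S=62.0000: V=(p*·66.0496+(1−p*)·57.3260)/1.06=59.8904; Δ=(66.0496−57.3260)/(68.8200−58.2800)=0.8277; B=V−Δ·S=8.5752
Self-financing check: at every node Δ·S+B equals the discounted successor values.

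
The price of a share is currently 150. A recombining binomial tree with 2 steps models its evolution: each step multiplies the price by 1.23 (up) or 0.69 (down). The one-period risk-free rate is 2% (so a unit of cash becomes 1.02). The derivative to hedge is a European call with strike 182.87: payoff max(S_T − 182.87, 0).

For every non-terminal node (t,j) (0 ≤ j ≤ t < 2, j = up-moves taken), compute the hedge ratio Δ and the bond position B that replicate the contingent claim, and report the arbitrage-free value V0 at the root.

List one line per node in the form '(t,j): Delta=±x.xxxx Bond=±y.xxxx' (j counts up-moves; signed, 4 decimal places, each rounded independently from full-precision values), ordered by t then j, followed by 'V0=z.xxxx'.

(0,0): Delta=0.3259 Bond=-33.0726
(1,0): Delta=0.0000 Bond=0.0000
(1,1): Delta=0.4423 Bond=-55.2013
V0=15.8174

Under the risk-neutral measure, an up-move has probability p* = (R−d)/(u−d) = 0.6111 and values discount at R = 1.02.
Terminal values V(2,·): V(2,0)=0.0000, V(2,1)=0.0000, V(2,2)=44.0650
  t=1,j=0: stock 103.5000 → up 127.3050 (V=0.0000), down 71.4150 (V=0.0000). Price 0.0000; hedge Δ=0.0000, bond B=0.0000.
  t=1,j=1: stock 184.5000 → up 226.9350 (V=44.0650), down 127.3050 (V=0.0000). Price 26.4006; hedge Δ=0.4423, bond B=-55.2013.
  t=0,j=0: stock 150.0000 → up 184.5000 (V=26.4006), down 103.5000 (V=0.0000). Price 15.8174; hedge Δ=0.3259, bond B=-33.0726.
Each (Δ,B) replicates both successor values, so the strategy is self-financing and V0 is arbitrage-free.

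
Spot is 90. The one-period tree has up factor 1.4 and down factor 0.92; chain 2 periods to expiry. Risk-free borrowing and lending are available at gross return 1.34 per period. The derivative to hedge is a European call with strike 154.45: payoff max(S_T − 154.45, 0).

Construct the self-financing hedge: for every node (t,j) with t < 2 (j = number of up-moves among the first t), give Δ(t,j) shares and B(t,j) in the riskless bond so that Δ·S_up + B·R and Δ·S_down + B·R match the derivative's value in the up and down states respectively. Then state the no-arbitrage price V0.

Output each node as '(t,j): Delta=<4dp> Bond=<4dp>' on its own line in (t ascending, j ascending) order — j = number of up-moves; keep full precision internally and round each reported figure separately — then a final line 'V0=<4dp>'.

(0,0): Delta=0.3318 Bond=-20.5012
(1,0): Delta=0.0000 Bond=0.0000
(1,1): Delta=0.3629 Bond=-31.3961
V0=9.3592

Risk-neutral probability p* = (R−d)/(u−d) = (1.34−0.92)/(1.4−0.92) = 0.8750.
At expiry t=2: V(2,0)=0.0000, V(2,1)=0.0000, V(2,2)=21.9500
Node (1,0) S=82.8000: V=(p*·0.0000+(1−p*)·0.0000)/1.34=0.0000; Δ=(0.0000−0.0000)/(115.9200−76.1760)=0.0000; B=V−Δ·S=0.0000
Node (1,1) S=126.0000: V=(p*·21.9500+(1−p*)·0.0000)/1.34=14.3330; Δ=(21.9500−0.0000)/(176.4000−115.9200)=0.3629; B=V−Δ·S=-31.3961
Node (0,0) S=90.0000: V=(p*·14.3330+(1−p*)·0.0000)/1.34=9.3592; Δ=(14.3330−0.0000)/(126.0000−82.8000)=0.3318; B=V−Δ·S=-20.5012
Self-financing check: at every node Δ·S+B equals the discounted successor values.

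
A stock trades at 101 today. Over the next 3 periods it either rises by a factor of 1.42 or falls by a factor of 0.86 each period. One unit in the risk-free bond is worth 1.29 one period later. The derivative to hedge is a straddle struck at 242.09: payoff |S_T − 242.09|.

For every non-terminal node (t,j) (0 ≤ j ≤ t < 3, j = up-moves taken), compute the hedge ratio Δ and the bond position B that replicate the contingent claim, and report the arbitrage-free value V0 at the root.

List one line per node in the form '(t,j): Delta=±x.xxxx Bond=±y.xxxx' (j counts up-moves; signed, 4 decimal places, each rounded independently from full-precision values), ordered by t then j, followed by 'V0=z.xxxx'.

No-arbitrage ⇒ martingale measure with p* = (R−d)/(u−d) = 0.7679.
At expiry t=3: V(3,0)=177.8483, V(3,1)=136.0166, V(3,2)=66.9455, V(3,3)=47.1021
  t=2,j=0: stock 74.6996 → up 106.0734 (V=136.0166), down 64.2417 (V=177.8483). Price 112.9671; hedge Δ=-1.0000, bond B=187.6667.
  t=2,j=1: stock 123.3412 → up 175.1445 (V=66.9455), down 106.0734 (V=136.0166). Price 64.3255; hedge Δ=-1.0000, bond B=187.6667.
  t=2,j=2: stock 203.6564 → up 289.1921 (V=47.1021), down 175.1445 (V=66.9455). Price 40.0842; hedge Δ=-0.1740, bond B=75.5188.
  t=1,j=0: stock 86.8600 → up 123.3412 (V=64.3255), down 74.6996 (V=112.9671). Price 58.6180; hedge Δ=-1.0000, bond B=145.4780.
  t=1,j=1: stock 143.4200 → up 203.6564 (V=40.0842), down 123.3412 (V=64.3255). Price 35.4354; hedge Δ=-0.3018, bond B=78.7234.
  t=0,j=0: stock 101.0000 → up 143.4200 (V=35.4354), down 86.8600 (V=58.6180). Price 31.6411; hedge Δ=-0.4099, bond B=73.0388.
The time-0 hedge costs 31.6411, which is the no-arbitrage price.

(0,0): Delta=-0.4099 Bond=73.0388
(1,0): Delta=-1.0000 Bond=145.4780
(1,1): Delta=-0.3018 Bond=78.7234
(2,0): Delta=-1.0000 Bond=187.6667
(2,1): Delta=-1.0000 Bond=187.6667
(2,2): Delta=-0.1740 Bond=75.5188
V0=31.6411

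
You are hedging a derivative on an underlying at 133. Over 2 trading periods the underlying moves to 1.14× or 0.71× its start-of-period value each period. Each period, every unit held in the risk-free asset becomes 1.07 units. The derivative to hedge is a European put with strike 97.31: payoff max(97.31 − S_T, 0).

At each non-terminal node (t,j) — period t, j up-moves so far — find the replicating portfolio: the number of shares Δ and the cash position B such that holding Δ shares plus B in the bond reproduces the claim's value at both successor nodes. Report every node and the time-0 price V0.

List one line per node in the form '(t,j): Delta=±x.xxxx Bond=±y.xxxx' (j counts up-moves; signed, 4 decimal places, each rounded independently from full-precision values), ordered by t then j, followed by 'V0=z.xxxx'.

Since d<R<u, set p* = (R−d)/(u−d) = 0.8372; price each node as the discounted p*-expectation of its children.
Payoff layer (t=2): V(2,0)=30.2647, V(2,1)=0.0000, V(2,2)=0.0000
Node (1,0) S=94.4300: V=(p*·0.0000+(1−p*)·30.2647)/1.07=4.6045; Δ=(0.0000−30.2647)/(107.6502−67.0453)=-0.7453; B=V−Δ·S=74.9875
Node (1,1) S=151.6200: V=(p*·0.0000+(1−p*)·0.0000)/1.07=0.0000; Δ=(0.0000−0.0000)/(172.8468−107.6502)=0.0000; B=V−Δ·S=0.0000
Node (0,0) S=133.0000: V=(p*·0.0000+(1−p*)·4.6045)/1.07=0.7005; Δ=(0.0000−4.6045)/(151.6200−94.4300)=-0.0805; B=V−Δ·S=11.4087
Self-financing check: at every node Δ·S+B equals the discounted successor values.

(0,0): Delta=-0.0805 Bond=11.4087
(1,0): Delta=-0.7453 Bond=74.9875
(1,1): Delta=0.0000 Bond=0.0000
V0=0.7005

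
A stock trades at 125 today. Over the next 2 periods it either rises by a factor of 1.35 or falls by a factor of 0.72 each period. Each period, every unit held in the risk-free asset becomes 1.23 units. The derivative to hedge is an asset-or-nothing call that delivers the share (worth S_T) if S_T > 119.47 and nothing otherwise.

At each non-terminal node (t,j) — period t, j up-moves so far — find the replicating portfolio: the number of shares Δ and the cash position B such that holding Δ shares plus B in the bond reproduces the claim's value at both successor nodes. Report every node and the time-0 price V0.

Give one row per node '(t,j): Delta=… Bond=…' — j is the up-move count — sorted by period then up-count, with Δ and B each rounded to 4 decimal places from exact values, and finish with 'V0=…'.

Risk-neutral probability p* = (R−d)/(u−d) = (1.23−0.72)/(1.35−0.72) = 0.8095.
Terminal values V(2,·): V(2,0)=0.0000, V(2,1)=121.5000, V(2,2)=227.8125
Node (1,0) S=90.0000: V=(p*·121.5000+(1−p*)·0.0000)/1.23=79.9652; Δ=(121.5000−0.0000)/(121.5000−64.8000)=2.1429; B=V−Δ·S=-112.8920
Node (1,1) S=168.7500: V=(p*·227.8125+(1−p*)·121.5000)/1.23=168.7500; Δ=(227.8125−121.5000)/(227.8125−121.5000)=1.0000; B=V−Δ·S=0.0000
Node (0,0) S=125.0000: V=(p*·168.7500+(1−p*)·79.9652)/1.23=123.4460; Δ=(168.7500−79.9652)/(168.7500−90.0000)=1.1274; B=V−Δ·S=-17.4823
The time-0 hedge costs 123.4460, which is the no-arbitrage price.

(0,0): Delta=1.1274 Bond=-17.4823
(1,0): Delta=2.1429 Bond=-112.8920
(1,1): Delta=1.0000 Bond=0.0000
V0=123.4460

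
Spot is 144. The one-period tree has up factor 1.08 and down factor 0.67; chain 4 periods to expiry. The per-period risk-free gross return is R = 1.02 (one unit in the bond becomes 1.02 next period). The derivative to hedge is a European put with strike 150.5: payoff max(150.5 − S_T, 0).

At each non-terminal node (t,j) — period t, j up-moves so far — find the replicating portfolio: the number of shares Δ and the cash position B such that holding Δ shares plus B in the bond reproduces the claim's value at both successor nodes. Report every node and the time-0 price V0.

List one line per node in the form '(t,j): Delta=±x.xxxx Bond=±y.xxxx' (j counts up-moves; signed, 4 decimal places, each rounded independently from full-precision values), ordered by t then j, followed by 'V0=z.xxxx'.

Under the risk-neutral measure, an up-move has probability p* = (R−d)/(u−d) = 0.8537 and values discount at R = 1.02.
Terminal values V(4,·): V(4,0)=121.4824, V(4,1)=103.7253, V(4,2)=75.1020, V(4,3)=28.9630, V(4,4)=0.0000
  t=3,j=0: stock 43.3099 → up 46.7747 (V=103.7253), down 29.0176 (V=121.4824). Price 104.2391; hedge Δ=-1.0000, bond B=147.5490.
  t=3,j=1: stock 69.8129 → up 75.3980 (V=75.1020), down 46.7747 (V=103.7253). Price 77.7361; hedge Δ=-1.0000, bond B=147.5490.
  t=3,j=2: stock 112.5343 → up 121.5370 (V=28.9630), down 75.3980 (V=75.1020). Price 35.0147; hedge Δ=-1.0000, bond B=147.5490.
  t=3,j=3: stock 181.3985 → up 195.9104 (V=0.0000), down 121.5370 (V=28.9630). Price 4.1554; hedge Δ=-0.3894, bond B=74.7968.
  t=2,j=0: stock 64.6416 → up 69.8129 (V=77.7361), down 43.3099 (V=104.2391). Price 80.0143; hedge Δ=-1.0000, bond B=144.6559.
  t=2,j=1: stock 104.1984 → up 112.5343 (V=35.0147), down 69.8129 (V=77.7361). Price 40.4575; hedge Δ=-1.0000, bond B=144.6559.
  t=2,j=2: stock 167.9616 → up 181.3985 (V=4.1554), down 112.5343 (V=35.0147). Price 8.5014; hedge Δ=-0.4481, bond B=83.7681.
  t=1,j=0: stock 96.4800 → up 104.1984 (V=40.4575), down 64.6416 (V=80.0143). Price 45.3395; hedge Δ=-1.0000, bond B=141.8195.
  t=1,j=1: stock 155.5200 → up 167.9616 (V=8.5014), down 104.1984 (V=40.4575). Price 12.9195; hedge Δ=-0.5012, bond B=90.8613.
  t=0,j=0: stock 144.0000 → up 155.5200 (V=12.9195), down 96.4800 (V=45.3395). Price 17.3175; hedge Δ=-0.5491, bond B=96.3908.
The time-0 hedge costs 17.3175, which is the no-arbitrage price.

(0,0): Delta=-0.5491 Bond=96.3908
(1,0): Delta=-1.0000 Bond=141.8195
(1,1): Delta=-0.5012 Bond=90.8613
(2,0): Delta=-1.0000 Bond=144.6559
(2,1): Delta=-1.0000 Bond=144.6559
(2,2): Delta=-0.4481 Bond=83.7681
(3,0): Delta=-1.0000 Bond=147.5490
(3,1): Delta=-1.0000 Bond=147.5490
(3,2): Delta=-1.0000 Bond=147.5490
(3,3): Delta=-0.3894 Bond=74.7968
V0=17.3175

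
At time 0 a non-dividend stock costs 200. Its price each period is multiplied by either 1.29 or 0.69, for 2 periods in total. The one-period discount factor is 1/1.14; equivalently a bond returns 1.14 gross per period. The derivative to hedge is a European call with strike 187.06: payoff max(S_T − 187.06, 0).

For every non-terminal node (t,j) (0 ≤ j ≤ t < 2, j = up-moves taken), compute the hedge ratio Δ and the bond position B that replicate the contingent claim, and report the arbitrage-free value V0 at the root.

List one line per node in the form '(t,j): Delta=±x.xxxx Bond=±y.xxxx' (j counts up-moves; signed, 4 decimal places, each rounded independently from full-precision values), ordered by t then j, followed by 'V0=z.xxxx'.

No-arbitrage ⇒ martingale measure with p* = (R−d)/(u−d) = 0.7500.
Terminal values V(2,·): V(2,0)=0.0000, V(2,1)=0.0000, V(2,2)=145.7600
  t=1,j=0: stock 138.0000 → up 178.0200 (V=0.0000), down 95.2200 (V=0.0000). Price 0.0000; hedge Δ=0.0000, bond B=0.0000.
  t=1,j=1: stock 258.0000 → up 332.8200 (V=145.7600), down 178.0200 (V=0.0000). Price 95.8947; hedge Δ=0.9416, bond B=-147.0386.
  t=0,j=0: stock 200.0000 → up 258.0000 (V=95.8947), down 138.0000 (V=0.0000). Price 63.0886; hedge Δ=0.7991, bond B=-96.7359.
Check: Δ(0,0)·S0 + B(0,0) = 63.0886 = V0.

(0,0): Delta=0.7991 Bond=-96.7359
(1,0): Delta=0.0000 Bond=0.0000
(1,1): Delta=0.9416 Bond=-147.0386
V0=63.0886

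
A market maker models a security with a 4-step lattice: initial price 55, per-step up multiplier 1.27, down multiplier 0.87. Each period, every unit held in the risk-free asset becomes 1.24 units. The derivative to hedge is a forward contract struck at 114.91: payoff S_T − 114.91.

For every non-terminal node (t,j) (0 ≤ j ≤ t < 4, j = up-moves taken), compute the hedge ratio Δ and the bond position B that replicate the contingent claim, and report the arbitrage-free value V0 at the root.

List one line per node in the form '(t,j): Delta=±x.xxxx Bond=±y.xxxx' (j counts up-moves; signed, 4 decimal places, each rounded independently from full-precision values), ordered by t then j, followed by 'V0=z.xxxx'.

(0,0): Delta=1.0000 Bond=-48.6039
(1,0): Delta=1.0000 Bond=-60.2688
(1,1): Delta=1.0000 Bond=-60.2688
(2,0): Delta=1.0000 Bond=-74.7334
(2,1): Delta=1.0000 Bond=-74.7334
(2,2): Delta=1.0000 Bond=-74.7334
(3,0): Delta=1.0000 Bond=-92.6694
(3,1): Delta=1.0000 Bond=-92.6694
(3,2): Delta=1.0000 Bond=-92.6694
(3,3): Delta=1.0000 Bond=-92.6694
V0=6.3961

Under the risk-neutral measure, an up-move has probability p* = (R−d)/(u−d) = 0.9250 and values discount at R = 1.24.
Terminal values V(4,·): V(4,0)=-83.4006, V(4,1)=-68.9136, V(4,2)=-47.7658, V(4,3)=-16.8949, V(4,4)=28.1696
  t=3,j=0: stock 36.2177 → up 45.9964 (V=-68.9136), down 31.5094 (V=-83.4006). Price -56.4517; hedge Δ=1.0000, bond B=-92.6694.
  t=3,j=1: stock 52.8695 → up 67.1442 (V=-47.7658), down 45.9964 (V=-68.9136). Price -39.7999; hedge Δ=1.0000, bond B=-92.6694.
  t=3,j=2: stock 77.1773 → up 98.0151 (V=-16.8949), down 67.1442 (V=-47.7658). Price -15.4921; hedge Δ=1.0000, bond B=-92.6694.
  t=3,j=3: stock 112.6611 → up 143.0796 (V=28.1696), down 98.0151 (V=-16.8949). Price 19.9917; hedge Δ=1.0000, bond B=-92.6694.
  t=2,j=0: stock 41.6295 → up 52.8695 (V=-39.7999), down 36.2177 (V=-56.4517). Price -33.1039; hedge Δ=1.0000, bond B=-74.7334.
  t=2,j=1: stock 60.7695 → up 77.1773 (V=-15.4921), down 52.8695 (V=-39.7999). Price -13.9639; hedge Δ=1.0000, bond B=-74.7334.
  t=2,j=2: stock 88.7095 → up 112.6611 (V=19.9917), down 77.1773 (V=-15.4921). Price 13.9761; hedge Δ=1.0000, bond B=-74.7334.
  t=1,j=0: stock 47.8500 → up 60.7695 (V=-13.9639), down 41.6295 (V=-33.1039). Price -12.4188; hedge Δ=1.0000, bond B=-60.2688.
  t=1,j=1: stock 69.8500 → up 88.7095 (V=13.9761), down 60.7695 (V=-13.9639). Price 9.5812; hedge Δ=1.0000, bond B=-60.2688.
  t=0,j=0: stock 55.0000 → up 69.8500 (V=9.5812), down 47.8500 (V=-12.4188). Price 6.3961; hedge Δ=1.0000, bond B=-48.6039.
Root portfolio cost Δ·55+B reproduces V0=6.3961.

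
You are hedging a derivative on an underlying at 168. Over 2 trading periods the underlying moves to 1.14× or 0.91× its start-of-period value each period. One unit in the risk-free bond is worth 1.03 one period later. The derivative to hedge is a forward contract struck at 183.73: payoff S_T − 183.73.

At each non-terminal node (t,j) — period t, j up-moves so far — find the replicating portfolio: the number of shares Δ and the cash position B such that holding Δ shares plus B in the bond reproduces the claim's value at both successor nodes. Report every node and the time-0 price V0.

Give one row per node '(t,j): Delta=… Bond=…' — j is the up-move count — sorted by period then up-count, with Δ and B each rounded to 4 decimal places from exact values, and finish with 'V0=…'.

(0,0): Delta=1.0000 Bond=-173.1831
(1,0): Delta=1.0000 Bond=-178.3786
(1,1): Delta=1.0000 Bond=-178.3786
V0=-5.1831

The replicating-portfolio and risk-neutral prices coincide; use p* = (1.03−0.91)/(1.14−0.91) = 0.5217 for the latter.
Payoff layer (t=2): V(2,0)=-44.6092, V(2,1)=-9.4468, V(2,2)=34.6028
  t=1,j=0: stock 152.8800 → up 174.2832 (V=-9.4468), down 139.1208 (V=-44.6092). Price -25.4986; hedge Δ=1.0000, bond B=-178.3786.
  t=1,j=1: stock 191.5200 → up 218.3328 (V=34.6028), down 174.2832 (V=-9.4468). Price 13.1414; hedge Δ=1.0000, bond B=-178.3786.
  t=0,j=0: stock 168.0000 → up 191.5200 (V=13.1414), down 152.8800 (V=-25.4986). Price -5.1831; hedge Δ=1.0000, bond B=-173.1831.
Root portfolio cost Δ·168+B reproduces V0=-5.1831.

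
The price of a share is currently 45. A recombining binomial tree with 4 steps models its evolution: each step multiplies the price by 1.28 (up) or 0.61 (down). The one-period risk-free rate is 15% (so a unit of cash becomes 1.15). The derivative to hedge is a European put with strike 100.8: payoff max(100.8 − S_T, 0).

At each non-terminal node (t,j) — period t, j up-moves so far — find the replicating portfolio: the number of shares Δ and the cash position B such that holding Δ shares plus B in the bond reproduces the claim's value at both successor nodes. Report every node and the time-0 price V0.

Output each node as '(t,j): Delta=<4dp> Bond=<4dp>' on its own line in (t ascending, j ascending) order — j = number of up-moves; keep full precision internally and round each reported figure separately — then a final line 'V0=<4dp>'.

Since d<R<u, set p* = (R−d)/(u−d) = 0.8060; price each node as the discounted p*-expectation of its children.
Payoff layer (t=4): V(4,0)=94.5694, V(4,1)=87.7259, V(4,2)=73.3658, V(4,3)=43.2332, V(4,4)=0.0000
  t=3,j=0: stock 10.2141 → up 13.0741 (V=87.7259), down 6.2306 (V=94.5694). Price 77.4380; hedge Δ=-1.0000, bond B=87.6522.
  t=3,j=1: stock 21.4330 → up 27.4342 (V=73.3658), down 13.0741 (V=87.7259). Price 66.2192; hedge Δ=-1.0000, bond B=87.6522.
  t=3,j=2: stock 44.9741 → up 57.5668 (V=43.2332), down 27.4342 (V=73.3658). Price 42.6781; hedge Δ=-1.0000, bond B=87.6522.
  t=3,j=3: stock 94.3718 → up 120.7960 (V=0.0000), down 57.5668 (V=43.2332). Price 7.2944; hedge Δ=-0.6838, bond B=71.8215.
  t=2,j=0: stock 16.7445 → up 21.4330 (V=66.2192), down 10.2141 (V=77.4380). Price 59.4748; hedge Δ=-1.0000, bond B=76.2193.
  t=2,j=1: stock 35.1360 → up 44.9741 (V=42.6781), down 21.4330 (V=66.2192). Price 41.0833; hedge Δ=-1.0000, bond B=76.2193.
  t=2,j=2: stock 73.7280 → up 94.3718 (V=7.2944), down 44.9741 (V=42.6781). Price 12.3129; hedge Δ=-0.7163, bond B=65.1245.
  t=1,j=0: stock 27.4500 → up 35.1360 (V=41.0833), down 16.7445 (V=59.4748). Price 38.8276; hedge Δ=-1.0000, bond B=66.2776.
  t=1,j=1: stock 57.6000 → up 73.7280 (V=12.3129), down 35.1360 (V=41.0833). Price 15.5611; hedge Δ=-0.7455, bond B=58.5019.
  t=0,j=0: stock 45.0000 → up 57.6000 (V=15.5611), down 27.4500 (V=38.8276). Price 17.4569; hedge Δ=-0.7717, bond B=52.1832.
Check: Δ(0,0)·S0 + B(0,0) = 17.4569 = V0.

(0,0): Delta=-0.7717 Bond=52.1832
(1,0): Delta=-1.0000 Bond=66.2776
(1,1): Delta=-0.7455 Bond=58.5019
(2,0): Delta=-1.0000 Bond=76.2193
(2,1): Delta=-1.0000 Bond=76.2193
(2,2): Delta=-0.7163 Bond=65.1245
(3,0): Delta=-1.0000 Bond=87.6522
(3,1): Delta=-1.0000 Bond=87.6522
(3,2): Delta=-1.0000 Bond=87.6522
(3,3): Delta=-0.6838 Bond=71.8215
V0=17.4569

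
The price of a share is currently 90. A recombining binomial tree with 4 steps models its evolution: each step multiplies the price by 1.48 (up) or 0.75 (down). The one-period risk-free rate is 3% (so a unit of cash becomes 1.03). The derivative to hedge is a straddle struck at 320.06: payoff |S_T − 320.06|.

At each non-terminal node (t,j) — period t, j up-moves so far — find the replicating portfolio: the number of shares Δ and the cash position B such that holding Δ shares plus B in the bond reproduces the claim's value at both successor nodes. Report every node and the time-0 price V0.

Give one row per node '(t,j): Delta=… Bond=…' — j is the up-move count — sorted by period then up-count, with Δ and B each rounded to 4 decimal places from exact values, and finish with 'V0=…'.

Since d<R<u, set p* = (R−d)/(u−d) = 0.3836; price each node as the discounted p*-expectation of its children.
At expiry t=4: V(4,0)=291.5834, V(4,1)=263.8663, V(4,2)=209.1710, V(4,3)=101.2390, V(4,4)=111.7467
(3,0): S=37.9688. Δ = (V_up−V_dn)/(S_up−S_dn) = (263.8663−291.5834)/(56.1938−28.4766) = -1.0000. V = [p*·263.8663 + (1−p*)·291.5834]/1.03 = 272.7691. B = V − Δ·S = 310.7379.
(3,1): S=74.9250. Δ = (V_up−V_dn)/(S_up−S_dn) = (209.1710−263.8663)/(110.8890−56.1937) = -1.0000. V = [p*·209.1710 + (1−p*)·263.8663]/1.03 = 235.8129. B = V − Δ·S = 310.7379.
(3,2): S=147.8520. Δ = (V_up−V_dn)/(S_up−S_dn) = (101.2390−209.1710)/(218.8210−110.8890) = -1.0000. V = [p*·101.2390 + (1−p*)·209.1710]/1.03 = 162.8859. B = V − Δ·S = 310.7379.
(3,3): S=291.7613. Δ = (V_up−V_dn)/(S_up−S_dn) = (111.7467−101.2390)/(431.8067−218.8210) = 0.0493. V = [p*·111.7467 + (1−p*)·101.2390]/1.03 = 102.2033. B = V − Δ·S = 87.8092.
(2,0): S=50.6250. Δ = (V_up−V_dn)/(S_up−S_dn) = (235.8129−272.7691)/(74.9250−37.9688) = -1.0000. V = [p*·235.8129 + (1−p*)·272.7691]/1.03 = 251.0622. B = V − Δ·S = 301.6872.
(2,1): S=99.9000. Δ = (V_up−V_dn)/(S_up−S_dn) = (162.8859−235.8129)/(147.8520−74.9250) = -1.0000. V = [p*·162.8859 + (1−p*)·235.8129]/1.03 = 201.7872. B = V − Δ·S = 301.6872.
(2,2): S=197.1360. Δ = (V_up−V_dn)/(S_up−S_dn) = (102.2033−162.8859)/(291.7613−147.8520) = -0.4217. V = [p*·102.2033 + (1−p*)·162.8859]/1.03 = 135.5440. B = V − Δ·S = 218.6709.
(1,0): S=67.5000. Δ = (V_up−V_dn)/(S_up−S_dn) = (201.7872−251.0622)/(99.9000−50.6250) = -1.0000. V = [p*·201.7872 + (1−p*)·251.0622]/1.03 = 225.4002. B = V − Δ·S = 292.9002.
(1,1): S=133.2000. Δ = (V_up−V_dn)/(S_up−S_dn) = (135.5440−201.7872)/(197.1360−99.9000) = -0.6813. V = [p*·135.5440 + (1−p*)·201.7872]/1.03 = 171.2416. B = V − Δ·S = 261.9858.
(0,0): S=90.0000. Δ = (V_up−V_dn)/(S_up−S_dn) = (171.2416−225.4002)/(133.2000−67.5000) = -0.8243. V = [p*·171.2416 + (1−p*)·225.4002]/1.03 = 198.6671. B = V − Δ·S = 272.8569.
Check: Δ(0,0)·S0 + B(0,0) = 198.6671 = V0.

(0,0): Delta=-0.8243 Bond=272.8569
(1,0): Delta=-1.0000 Bond=292.9002
(1,1): Delta=-0.6813 Bond=261.9858
(2,0): Delta=-1.0000 Bond=301.6872
(2,1): Delta=-1.0000 Bond=301.6872
(2,2): Delta=-0.4217 Bond=218.6709
(3,0): Delta=-1.0000 Bond=310.7379
(3,1): Delta=-1.0000 Bond=310.7379
(3,2): Delta=-1.0000 Bond=310.7379
(3,3): Delta=0.0493 Bond=87.8092
V0=198.6671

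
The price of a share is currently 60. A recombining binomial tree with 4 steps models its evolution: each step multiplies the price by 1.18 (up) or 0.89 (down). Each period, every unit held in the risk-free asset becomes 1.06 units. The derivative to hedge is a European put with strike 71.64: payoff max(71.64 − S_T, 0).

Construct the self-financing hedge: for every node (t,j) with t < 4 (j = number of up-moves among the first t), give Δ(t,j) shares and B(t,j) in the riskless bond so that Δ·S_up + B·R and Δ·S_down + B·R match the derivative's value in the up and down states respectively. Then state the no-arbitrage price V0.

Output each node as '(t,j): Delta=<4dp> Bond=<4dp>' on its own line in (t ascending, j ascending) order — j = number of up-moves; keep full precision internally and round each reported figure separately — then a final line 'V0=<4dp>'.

(0,0): Delta=-0.3907 Bond=28.6212
(1,0): Delta=-0.6821 Bond=45.8960
(1,1): Delta=-0.2356 Bond=19.3566
(2,0): Delta=-1.0000 Bond=63.7593
(2,1): Delta=-0.5128 Bond=37.9842
(2,2): Delta=-0.0881 Bond=8.1890
(3,0): Delta=-1.0000 Bond=67.5849
(3,1): Delta=-1.0000 Bond=67.5849
(3,2): Delta=-0.2534 Bond=20.9774
(3,3): Delta=0.0000 Bond=0.0000
V0=5.1769

Risk-neutral probability p* = (R−d)/(u−d) = (1.06−0.89)/(1.18−0.89) = 0.5862.
Terminal values V(4,·): V(4,0)=33.9947, V(4,1)=21.7282, V(4,2)=5.4648, V(4,3)=0.0000, V(4,4)=0.0000
Node (3,0) S=42.2981: V=(p*·21.7282+(1−p*)·33.9947)/1.06=25.2868; Δ=(21.7282−33.9947)/(49.9118−37.6453)=-1.0000; B=V−Δ·S=67.5849
Node (3,1) S=56.0807: V=(p*·5.4648+(1−p*)·21.7282)/1.06=11.5042; Δ=(5.4648−21.7282)/(66.1752−49.9118)=-1.0000; B=V−Δ·S=67.5849
Node (3,2) S=74.3542: V=(p*·0.0000+(1−p*)·5.4648)/1.06=2.1333; Δ=(0.0000−5.4648)/(87.7379−66.1752)=-0.2534; B=V−Δ·S=20.9774
Node (3,3) S=98.5819: V=(p*·0.0000+(1−p*)·0.0000)/1.06=0.0000; Δ=(0.0000−0.0000)/(116.3267−87.7379)=0.0000; B=V−Δ·S=0.0000
Node (2,0) S=47.5260: V=(p*·11.5042+(1−p*)·25.2868)/1.06=16.2333; Δ=(11.5042−25.2868)/(56.0807−42.2981)=-1.0000; B=V−Δ·S=63.7593
Node (2,1) S=63.0120: V=(p*·2.1333+(1−p*)·11.5042)/1.06=5.6707; Δ=(2.1333−11.5042)/(74.3542−56.0807)=-0.5128; B=V−Δ·S=37.9842
Node (2,2) S=83.5440: V=(p*·0.0000+(1−p*)·2.1333)/1.06=0.8328; Δ=(0.0000−2.1333)/(98.5819−74.3542)=-0.0881; B=V−Δ·S=8.1890
Node (1,0) S=53.4000: V=(p*·5.6707+(1−p*)·16.2333)/1.06=9.4731; Δ=(5.6707−16.2333)/(63.0120−47.5260)=-0.6821; B=V−Δ·S=45.8960
Node (1,1) S=70.8000: V=(p*·0.8328+(1−p*)·5.6707)/1.06=2.6742; Δ=(0.8328−5.6707)/(83.5440−63.0120)=-0.2356; B=V−Δ·S=19.3566
Node (0,0) S=60.0000: V=(p*·2.6742+(1−p*)·9.4731)/1.06=5.1769; Δ=(2.6742−9.4731)/(70.8000−53.4000)=-0.3907; B=V−Δ·S=28.6212
Root portfolio cost Δ·60+B reproduces V0=5.1769.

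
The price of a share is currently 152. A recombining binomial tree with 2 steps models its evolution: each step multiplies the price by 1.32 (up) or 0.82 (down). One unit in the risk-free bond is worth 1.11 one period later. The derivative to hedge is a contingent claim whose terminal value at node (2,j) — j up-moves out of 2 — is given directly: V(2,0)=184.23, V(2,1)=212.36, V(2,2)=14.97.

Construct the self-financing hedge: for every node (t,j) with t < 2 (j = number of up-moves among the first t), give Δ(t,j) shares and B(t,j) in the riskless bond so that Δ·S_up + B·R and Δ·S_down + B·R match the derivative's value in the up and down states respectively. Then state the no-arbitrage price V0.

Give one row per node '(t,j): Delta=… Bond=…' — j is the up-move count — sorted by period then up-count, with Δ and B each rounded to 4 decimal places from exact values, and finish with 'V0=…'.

(0,0): Delta=-1.2171 Bond=299.4293
(1,0): Delta=0.4514 Bond=124.4115
(1,1): Delta=-1.9676 Bond=482.9546
V0=114.4354

Risk-neutral probability p* = (R−d)/(u−d) = (1.11−0.82)/(1.32−0.82) = 0.5800.
Payoff layer (t=2): V(2,0)=184.2300, V(2,1)=212.3600, V(2,2)=14.9700
Node (1,0) S=124.6400: V=(p*·212.3600+(1−p*)·184.2300)/1.11=180.6715; Δ=(212.3600−184.2300)/(164.5248−102.2048)=0.4514; B=V−Δ·S=124.4115
Node (1,1) S=200.6400: V=(p*·14.9700+(1−p*)·212.3600)/1.11=88.1746; Δ=(14.9700−212.3600)/(264.8448−164.5248)=-1.9676; B=V−Δ·S=482.9546
Node (0,0) S=152.0000: V=(p*·88.1746+(1−p*)·180.6715)/1.11=114.4354; Δ=(88.1746−180.6715)/(200.6400−124.6400)=-1.2171; B=V−Δ·S=299.4293
Check: Δ(0,0)·S0 + B(0,0) = 114.4354 = V0.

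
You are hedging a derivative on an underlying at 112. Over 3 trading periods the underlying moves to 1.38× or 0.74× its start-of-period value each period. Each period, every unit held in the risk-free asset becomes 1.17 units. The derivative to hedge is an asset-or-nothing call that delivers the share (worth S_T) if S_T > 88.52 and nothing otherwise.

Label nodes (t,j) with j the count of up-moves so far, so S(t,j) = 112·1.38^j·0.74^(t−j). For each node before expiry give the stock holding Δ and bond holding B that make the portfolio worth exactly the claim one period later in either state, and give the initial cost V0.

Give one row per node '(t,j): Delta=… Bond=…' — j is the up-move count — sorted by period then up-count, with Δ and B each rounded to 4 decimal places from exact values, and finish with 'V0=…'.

(0,0): Delta=1.3372 Bond=-50.2412
(1,0): Delta=1.7088 Bond=-89.5729
(1,1): Delta=1.2400 Bond=-43.7449
(2,0): Delta=0.0000 Bond=0.0000
(2,1): Delta=2.1563 Bond=-155.9818
(2,2): Delta=1.0000 Bond=0.0000
V0=99.5308

The replicating-portfolio and risk-neutral prices coincide; use p* = (1.17−0.74)/(1.38−0.74) = 0.6719 for the latter.
At expiry t=3: V(3,0)=0.0000, V(3,1)=0.0000, V(3,2)=157.8367, V(3,3)=294.3441
  t=2,j=0: stock 61.3312 → up 84.6371 (V=0.0000), down 45.3851 (V=0.0000). Price 0.0000; hedge Δ=0.0000, bond B=0.0000.
  t=2,j=1: stock 114.3744 → up 157.8367 (V=157.8367), down 84.6371 (V=0.0000). Price 90.6380; hedge Δ=2.1562, bond B=-155.9818.
  t=2,j=2: stock 213.2928 → up 294.3441 (V=294.3441), down 157.8367 (V=157.8367). Price 213.2928; hedge Δ=1.0000, bond B=0.0000.
  t=1,j=0: stock 82.8800 → up 114.3744 (V=90.6380), down 61.3312 (V=0.0000). Price 52.0491; hedge Δ=1.7088, bond B=-89.5729.
  t=1,j=1: stock 154.5600 → up 213.2928 (V=213.2928), down 114.3744 (V=90.6380). Price 147.9032; hedge Δ=1.2400, bond B=-43.7449.
  t=0,j=0: stock 112.0000 → up 154.5600 (V=147.9032), down 82.8800 (V=52.0491). Price 99.5308; hedge Δ=1.3372, bond B=-50.2412.
Root portfolio cost Δ·112+B reproduces V0=99.5308.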